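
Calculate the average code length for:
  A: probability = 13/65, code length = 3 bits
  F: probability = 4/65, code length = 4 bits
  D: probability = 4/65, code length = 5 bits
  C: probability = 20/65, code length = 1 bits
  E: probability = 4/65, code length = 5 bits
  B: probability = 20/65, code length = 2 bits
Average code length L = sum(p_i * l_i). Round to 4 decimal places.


Weighted contributions p_i * l_i:
  A: (13/65) * 3 = 39/65
  F: (4/65) * 4 = 16/65
  D: (4/65) * 5 = 20/65
  C: (20/65) * 1 = 20/65
  E: (4/65) * 5 = 20/65
  B: (20/65) * 2 = 40/65
Sum = (39 + 16 + 20 + 20 + 20 + 40)/65 = 155/65

L = 155/65 = 2.3846 bits/symbol


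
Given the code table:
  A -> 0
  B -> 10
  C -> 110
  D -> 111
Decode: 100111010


Decoding:
10 -> B
0 -> A
111 -> D
0 -> A
10 -> B


Result: BADAB


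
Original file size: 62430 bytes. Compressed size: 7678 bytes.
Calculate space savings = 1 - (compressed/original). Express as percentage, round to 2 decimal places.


ratio = compressed/original = 7678/62430 = 0.122986
savings = 1 - ratio = 1 - 0.122986 = 0.877014
as a percentage: 0.877014 * 100 = 87.7%

Space savings = 1 - 7678/62430 = 87.7%


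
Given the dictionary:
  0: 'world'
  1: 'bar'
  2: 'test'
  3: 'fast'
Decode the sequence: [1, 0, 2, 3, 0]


Look up each index in the dictionary:
  1 -> 'bar'
  0 -> 'world'
  2 -> 'test'
  3 -> 'fast'
  0 -> 'world'

Decoded: "bar world test fast world"


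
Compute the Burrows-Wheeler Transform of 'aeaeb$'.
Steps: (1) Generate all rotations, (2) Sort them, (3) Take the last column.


Rotations (sorted):
  0: $aeaeb -> last char: b
  1: aeaeb$ -> last char: $
  2: aeb$ae -> last char: e
  3: b$aeae -> last char: e
  4: eaeb$a -> last char: a
  5: eb$aea -> last char: a


BWT = b$eeaa


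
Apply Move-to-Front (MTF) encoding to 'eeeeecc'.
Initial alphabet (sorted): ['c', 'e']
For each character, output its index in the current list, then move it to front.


MTF encoding:
'e': index 1 in ['c', 'e'] -> ['e', 'c']
'e': index 0 in ['e', 'c'] -> ['e', 'c']
'e': index 0 in ['e', 'c'] -> ['e', 'c']
'e': index 0 in ['e', 'c'] -> ['e', 'c']
'e': index 0 in ['e', 'c'] -> ['e', 'c']
'c': index 1 in ['e', 'c'] -> ['c', 'e']
'c': index 0 in ['c', 'e'] -> ['c', 'e']


Output: [1, 0, 0, 0, 0, 1, 0]


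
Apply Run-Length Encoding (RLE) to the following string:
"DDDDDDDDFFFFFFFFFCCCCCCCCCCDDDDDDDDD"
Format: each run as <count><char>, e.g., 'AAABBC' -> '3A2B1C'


Scanning runs left to right:
  i=0: run of 'D' x 8 -> '8D'
  i=8: run of 'F' x 9 -> '9F'
  i=17: run of 'C' x 10 -> '10C'
  i=27: run of 'D' x 9 -> '9D'

RLE = 8D9F10C9D


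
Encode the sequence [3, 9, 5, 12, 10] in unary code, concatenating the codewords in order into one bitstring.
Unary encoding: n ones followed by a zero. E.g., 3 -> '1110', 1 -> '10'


Encode each number as n ones followed by a terminating 0:
  3 -> 1110 (4 bits)
  9 -> 1111111110 (10 bits)
  5 -> 111110 (6 bits)
  12 -> 1111111111110 (13 bits)
  10 -> 11111111110 (11 bits)
Total length = 4 + 10 + 6 + 13 + 11 = 44 bits.

Unary([3, 9, 5, 12, 10]) = 11101111111110111110111111111111011111111110 (44 bits)


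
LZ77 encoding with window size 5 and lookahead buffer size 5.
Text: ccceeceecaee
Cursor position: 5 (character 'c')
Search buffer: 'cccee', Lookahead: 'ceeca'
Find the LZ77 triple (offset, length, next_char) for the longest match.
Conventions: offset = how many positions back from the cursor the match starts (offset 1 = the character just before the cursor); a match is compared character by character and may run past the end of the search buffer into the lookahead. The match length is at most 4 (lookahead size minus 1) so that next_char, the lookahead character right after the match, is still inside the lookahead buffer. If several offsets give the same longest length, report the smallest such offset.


Try each offset into the search buffer:
  offset=1 (pos 4, char 'e'): match length 0
  offset=2 (pos 3, char 'e'): match length 0
  offset=3 (pos 2, char 'c'): match length 4
  offset=4 (pos 1, char 'c'): match length 1
  offset=5 (pos 0, char 'c'): match length 1
Longest match has length 4 at offset 3.
next_char = character at position 5 + 4 = 9 -> 'a'

Best match: offset=3, length=4 (matching 'ceec' starting at position 2)
LZ77 triple: (3, 4, 'a')


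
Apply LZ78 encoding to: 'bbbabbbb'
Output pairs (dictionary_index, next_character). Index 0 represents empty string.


LZ78 encoding steps:
Dictionary: {0: ''}
Step 1: w='' (idx 0), next='b' -> output (0, 'b'), add 'b' as idx 1
Step 2: w='b' (idx 1), next='b' -> output (1, 'b'), add 'bb' as idx 2
Step 3: w='' (idx 0), next='a' -> output (0, 'a'), add 'a' as idx 3
Step 4: w='bb' (idx 2), next='b' -> output (2, 'b'), add 'bbb' as idx 4
Step 5: w='b' (idx 1), end of input -> output (1, '')


Encoded: [(0, 'b'), (1, 'b'), (0, 'a'), (2, 'b'), (1, '')]


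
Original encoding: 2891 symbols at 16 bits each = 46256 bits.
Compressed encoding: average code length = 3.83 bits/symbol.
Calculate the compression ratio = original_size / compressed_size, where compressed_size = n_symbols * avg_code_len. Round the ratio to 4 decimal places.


original_size = n_symbols * orig_bits = 2891 * 16 = 46256 bits
compressed_size = n_symbols * avg_code_len = 2891 * 3.83 = 11072.53 bits
ratio = original_size / compressed_size = 46256 / 11072.53 = 4.1775

Compression ratio = 4.1775


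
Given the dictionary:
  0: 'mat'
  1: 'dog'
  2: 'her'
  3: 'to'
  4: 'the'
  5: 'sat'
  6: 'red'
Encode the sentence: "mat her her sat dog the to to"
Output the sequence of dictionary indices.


Look up each word in the dictionary:
  'mat' -> 0
  'her' -> 2
  'her' -> 2
  'sat' -> 5
  'dog' -> 1
  'the' -> 4
  'to' -> 3
  'to' -> 3

Encoded: [0, 2, 2, 5, 1, 4, 3, 3]


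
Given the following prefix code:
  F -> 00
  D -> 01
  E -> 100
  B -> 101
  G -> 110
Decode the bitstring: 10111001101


Decoding step by step:
Bits 101 -> B
Bits 110 -> G
Bits 01 -> D
Bits 101 -> B


Decoded message: BGDB


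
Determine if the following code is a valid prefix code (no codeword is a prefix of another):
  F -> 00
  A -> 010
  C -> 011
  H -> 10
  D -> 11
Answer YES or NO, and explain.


Checking each pair (does one codeword prefix another?):
  F='00' vs A='010': no prefix
  F='00' vs C='011': no prefix
  F='00' vs H='10': no prefix
  F='00' vs D='11': no prefix
  A='010' vs F='00': no prefix
  A='010' vs C='011': no prefix
  A='010' vs H='10': no prefix
  A='010' vs D='11': no prefix
  C='011' vs F='00': no prefix
  C='011' vs A='010': no prefix
  C='011' vs H='10': no prefix
  C='011' vs D='11': no prefix
  H='10' vs F='00': no prefix
  H='10' vs A='010': no prefix
  H='10' vs C='011': no prefix
  H='10' vs D='11': no prefix
  D='11' vs F='00': no prefix
  D='11' vs A='010': no prefix
  D='11' vs C='011': no prefix
  D='11' vs H='10': no prefix
No violation found over all pairs.

YES -- this is a valid prefix code. No codeword is a prefix of any other codeword.


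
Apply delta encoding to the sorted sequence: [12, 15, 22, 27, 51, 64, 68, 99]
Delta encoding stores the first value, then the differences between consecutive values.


First value: 12
Deltas:
  15 - 12 = 3
  22 - 15 = 7
  27 - 22 = 5
  51 - 27 = 24
  64 - 51 = 13
  68 - 64 = 4
  99 - 68 = 31


Delta encoded: [12, 3, 7, 5, 24, 13, 4, 31]


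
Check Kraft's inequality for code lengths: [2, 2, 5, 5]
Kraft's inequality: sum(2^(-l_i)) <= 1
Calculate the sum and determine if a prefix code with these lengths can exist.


Sum = 2^(-2) + 2^(-2) + 2^(-5) + 2^(-5)
    = 0.25 + 0.25 + 0.03125 + 0.03125
    = 18/32 = 0.5625
Since 0.5625 <= 1, Kraft's inequality IS satisfied.
A prefix code with these lengths CAN exist.

Kraft sum = 0.5625. Satisfied.


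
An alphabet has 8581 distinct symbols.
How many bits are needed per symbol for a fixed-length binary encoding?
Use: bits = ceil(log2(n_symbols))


log2(8581) = 13.0669
Bracket: 2^13 = 8192 < 8581 <= 2^14 = 16384
So ceil(log2(8581)) = 14

bits = ceil(log2(8581)) = ceil(13.0669) = 14 bits


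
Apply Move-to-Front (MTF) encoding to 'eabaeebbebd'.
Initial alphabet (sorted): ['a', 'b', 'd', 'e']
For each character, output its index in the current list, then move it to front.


MTF encoding:
'e': index 3 in ['a', 'b', 'd', 'e'] -> ['e', 'a', 'b', 'd']
'a': index 1 in ['e', 'a', 'b', 'd'] -> ['a', 'e', 'b', 'd']
'b': index 2 in ['a', 'e', 'b', 'd'] -> ['b', 'a', 'e', 'd']
'a': index 1 in ['b', 'a', 'e', 'd'] -> ['a', 'b', 'e', 'd']
'e': index 2 in ['a', 'b', 'e', 'd'] -> ['e', 'a', 'b', 'd']
'e': index 0 in ['e', 'a', 'b', 'd'] -> ['e', 'a', 'b', 'd']
'b': index 2 in ['e', 'a', 'b', 'd'] -> ['b', 'e', 'a', 'd']
'b': index 0 in ['b', 'e', 'a', 'd'] -> ['b', 'e', 'a', 'd']
'e': index 1 in ['b', 'e', 'a', 'd'] -> ['e', 'b', 'a', 'd']
'b': index 1 in ['e', 'b', 'a', 'd'] -> ['b', 'e', 'a', 'd']
'd': index 3 in ['b', 'e', 'a', 'd'] -> ['d', 'b', 'e', 'a']


Output: [3, 1, 2, 1, 2, 0, 2, 0, 1, 1, 3]


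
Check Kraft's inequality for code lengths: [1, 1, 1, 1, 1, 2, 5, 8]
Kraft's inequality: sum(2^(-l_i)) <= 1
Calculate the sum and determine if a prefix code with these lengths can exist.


Sum = 2^(-1) + 2^(-1) + 2^(-1) + 2^(-1) + 2^(-1) + 2^(-2) + 2^(-5) + 2^(-8)
    = 0.5 + 0.5 + 0.5 + 0.5 + 0.5 + 0.25 + 0.03125 + 0.00390625
    = 713/256 = 2.78515625
Since 2.78515625 > 1, Kraft's inequality is NOT satisfied.
A prefix code with these lengths CANNOT exist.

Kraft sum = 2.78515625. Not satisfied.


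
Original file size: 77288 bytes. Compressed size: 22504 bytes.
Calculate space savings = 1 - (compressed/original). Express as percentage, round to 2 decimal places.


ratio = compressed/original = 22504/77288 = 0.291171
savings = 1 - ratio = 1 - 0.291171 = 0.708829
as a percentage: 0.708829 * 100 = 70.88%

Space savings = 1 - 22504/77288 = 70.88%


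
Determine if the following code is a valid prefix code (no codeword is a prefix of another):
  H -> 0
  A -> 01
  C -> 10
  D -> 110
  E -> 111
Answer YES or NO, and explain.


Checking each pair (does one codeword prefix another?):
  H='0' vs A='01': prefix -- VIOLATION

NO -- this is NOT a valid prefix code. H (0) is a prefix of A (01).


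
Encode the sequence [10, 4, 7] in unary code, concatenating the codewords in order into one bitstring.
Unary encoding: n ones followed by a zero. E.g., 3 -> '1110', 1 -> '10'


Encode each number as n ones followed by a terminating 0:
  10 -> 11111111110 (11 bits)
  4 -> 11110 (5 bits)
  7 -> 11111110 (8 bits)
Total length = 11 + 5 + 8 = 24 bits.

Unary([10, 4, 7]) = 111111111101111011111110 (24 bits)


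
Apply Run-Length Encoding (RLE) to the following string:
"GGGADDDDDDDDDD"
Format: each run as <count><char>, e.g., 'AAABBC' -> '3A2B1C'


Scanning runs left to right:
  i=0: run of 'G' x 3 -> '3G'
  i=3: run of 'A' x 1 -> '1A'
  i=4: run of 'D' x 10 -> '10D'

RLE = 3G1A10D


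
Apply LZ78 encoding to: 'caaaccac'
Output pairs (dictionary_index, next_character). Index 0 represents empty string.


LZ78 encoding steps:
Dictionary: {0: ''}
Step 1: w='' (idx 0), next='c' -> output (0, 'c'), add 'c' as idx 1
Step 2: w='' (idx 0), next='a' -> output (0, 'a'), add 'a' as idx 2
Step 3: w='a' (idx 2), next='a' -> output (2, 'a'), add 'aa' as idx 3
Step 4: w='c' (idx 1), next='c' -> output (1, 'c'), add 'cc' as idx 4
Step 5: w='a' (idx 2), next='c' -> output (2, 'c'), add 'ac' as idx 5


Encoded: [(0, 'c'), (0, 'a'), (2, 'a'), (1, 'c'), (2, 'c')]


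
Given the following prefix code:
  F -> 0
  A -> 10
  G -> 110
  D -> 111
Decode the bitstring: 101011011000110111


Decoding step by step:
Bits 10 -> A
Bits 10 -> A
Bits 110 -> G
Bits 110 -> G
Bits 0 -> F
Bits 0 -> F
Bits 110 -> G
Bits 111 -> D


Decoded message: AAGGFFGD


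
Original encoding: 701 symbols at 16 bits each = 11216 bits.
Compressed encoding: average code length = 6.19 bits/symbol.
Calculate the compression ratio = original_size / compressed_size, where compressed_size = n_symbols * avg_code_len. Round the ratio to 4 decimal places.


original_size = n_symbols * orig_bits = 701 * 16 = 11216 bits
compressed_size = n_symbols * avg_code_len = 701 * 6.19 = 4339.19 bits
ratio = original_size / compressed_size = 11216 / 4339.19 = 2.5848

Compression ratio = 2.5848


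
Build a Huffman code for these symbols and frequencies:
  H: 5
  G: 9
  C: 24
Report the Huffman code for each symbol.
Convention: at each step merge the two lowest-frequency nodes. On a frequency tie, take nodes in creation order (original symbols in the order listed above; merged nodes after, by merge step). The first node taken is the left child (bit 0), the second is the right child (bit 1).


Huffman tree construction:
Step 1: Merge H(5) + G(9) = 14
Step 2: Merge (H+G)(14) + C(24) = 38
Read each symbol's code off the tree from the root (left child = 0, right child = 1).

Codes:
  H: 00 (length 2)
  G: 01 (length 2)
  C: 1 (length 1)
Average code length: 52/38 = 1.3684 bits/symbol


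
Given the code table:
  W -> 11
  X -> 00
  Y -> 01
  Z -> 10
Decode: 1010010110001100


Decoding:
10 -> Z
10 -> Z
01 -> Y
01 -> Y
10 -> Z
00 -> X
11 -> W
00 -> X


Result: ZZYYZXWX


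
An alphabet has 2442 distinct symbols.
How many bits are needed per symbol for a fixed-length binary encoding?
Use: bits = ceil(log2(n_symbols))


log2(2442) = 11.2538
Bracket: 2^11 = 2048 < 2442 <= 2^12 = 4096
So ceil(log2(2442)) = 12

bits = ceil(log2(2442)) = ceil(11.2538) = 12 bits


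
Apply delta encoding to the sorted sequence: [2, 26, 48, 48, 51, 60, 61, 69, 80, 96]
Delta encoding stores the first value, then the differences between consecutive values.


First value: 2
Deltas:
  26 - 2 = 24
  48 - 26 = 22
  48 - 48 = 0
  51 - 48 = 3
  60 - 51 = 9
  61 - 60 = 1
  69 - 61 = 8
  80 - 69 = 11
  96 - 80 = 16


Delta encoded: [2, 24, 22, 0, 3, 9, 1, 8, 11, 16]


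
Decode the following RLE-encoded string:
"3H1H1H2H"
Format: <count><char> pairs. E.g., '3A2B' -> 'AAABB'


Expanding each <count><char> pair:
  3H -> 'HHH'
  1H -> 'H'
  1H -> 'H'
  2H -> 'HH'

Decoded = HHHHHHH


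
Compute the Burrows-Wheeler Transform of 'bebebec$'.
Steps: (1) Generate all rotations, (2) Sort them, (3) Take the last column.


Rotations (sorted):
  0: $bebebec -> last char: c
  1: bebebec$ -> last char: $
  2: bebec$be -> last char: e
  3: bec$bebe -> last char: e
  4: c$bebebe -> last char: e
  5: ebebec$b -> last char: b
  6: ebec$beb -> last char: b
  7: ec$bebeb -> last char: b


BWT = c$eeebbb


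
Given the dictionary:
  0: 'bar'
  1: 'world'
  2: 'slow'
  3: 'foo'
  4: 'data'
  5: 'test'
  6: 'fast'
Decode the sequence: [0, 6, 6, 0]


Look up each index in the dictionary:
  0 -> 'bar'
  6 -> 'fast'
  6 -> 'fast'
  0 -> 'bar'

Decoded: "bar fast fast bar"


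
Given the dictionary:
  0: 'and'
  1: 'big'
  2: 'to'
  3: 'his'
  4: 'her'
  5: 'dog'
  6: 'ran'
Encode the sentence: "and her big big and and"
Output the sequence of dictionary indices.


Look up each word in the dictionary:
  'and' -> 0
  'her' -> 4
  'big' -> 1
  'big' -> 1
  'and' -> 0
  'and' -> 0

Encoded: [0, 4, 1, 1, 0, 0]


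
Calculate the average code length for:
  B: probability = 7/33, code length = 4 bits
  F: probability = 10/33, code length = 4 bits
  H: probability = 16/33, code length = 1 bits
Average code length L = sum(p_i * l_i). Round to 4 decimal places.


Weighted contributions p_i * l_i:
  B: (7/33) * 4 = 28/33
  F: (10/33) * 4 = 40/33
  H: (16/33) * 1 = 16/33
Sum = (28 + 40 + 16)/33 = 84/33

L = 84/33 = 2.5455 bits/symbol


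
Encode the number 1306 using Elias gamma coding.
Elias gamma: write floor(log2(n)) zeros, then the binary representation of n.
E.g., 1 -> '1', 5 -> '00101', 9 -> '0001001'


num_bits = floor(log2(1306)) + 1 = 11
leading_zeros = num_bits - 1 = 10
binary(1306) = 10100011010

Elias gamma(1306) = '0000000000' + '10100011010' = 000000000010100011010 (21 bits)


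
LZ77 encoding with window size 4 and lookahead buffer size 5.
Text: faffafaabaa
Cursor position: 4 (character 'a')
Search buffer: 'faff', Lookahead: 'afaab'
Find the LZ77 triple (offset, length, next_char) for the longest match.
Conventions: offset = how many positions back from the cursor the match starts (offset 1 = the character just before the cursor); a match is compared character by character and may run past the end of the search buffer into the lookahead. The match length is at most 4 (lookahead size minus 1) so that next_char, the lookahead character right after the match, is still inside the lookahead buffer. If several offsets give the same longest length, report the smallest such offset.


Try each offset into the search buffer:
  offset=1 (pos 3, char 'f'): match length 0
  offset=2 (pos 2, char 'f'): match length 0
  offset=3 (pos 1, char 'a'): match length 2
  offset=4 (pos 0, char 'f'): match length 0
Longest match has length 2 at offset 3.
next_char = character at position 4 + 2 = 6 -> 'a'

Best match: offset=3, length=2 (matching 'af' starting at position 1)
LZ77 triple: (3, 2, 'a')


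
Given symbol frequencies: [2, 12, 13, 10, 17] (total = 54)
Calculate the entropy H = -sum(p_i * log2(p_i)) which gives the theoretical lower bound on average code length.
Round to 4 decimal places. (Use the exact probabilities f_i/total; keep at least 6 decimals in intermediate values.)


Per-symbol terms -p_i * log2(p_i) with p_i = f_i/54:
  p = 2/54 = 0.037037: log2(p) = -4.754888, -p*log2(p) = 0.176107
  p = 12/54 = 0.222222: log2(p) = -2.169925, -p*log2(p) = 0.482206
  p = 13/54 = 0.240741: log2(p) = -2.054448, -p*log2(p) = 0.494589
  p = 10/54 = 0.185185: log2(p) = -2.432959, -p*log2(p) = 0.450548
  p = 17/54 = 0.314815: log2(p) = -1.667425, -p*log2(p) = 0.524930
H = 0.176107 + 0.482206 + 0.494589 + 0.450548 + 0.524930 = 2.128380

H = 2.1284 bits/symbol


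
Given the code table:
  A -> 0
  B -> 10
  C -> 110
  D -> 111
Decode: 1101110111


Decoding:
110 -> C
111 -> D
0 -> A
111 -> D


Result: CDAD


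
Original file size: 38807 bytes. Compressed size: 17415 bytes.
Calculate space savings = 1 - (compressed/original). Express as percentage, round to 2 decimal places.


ratio = compressed/original = 17415/38807 = 0.448759
savings = 1 - ratio = 1 - 0.448759 = 0.551241
as a percentage: 0.551241 * 100 = 55.12%

Space savings = 1 - 17415/38807 = 55.12%


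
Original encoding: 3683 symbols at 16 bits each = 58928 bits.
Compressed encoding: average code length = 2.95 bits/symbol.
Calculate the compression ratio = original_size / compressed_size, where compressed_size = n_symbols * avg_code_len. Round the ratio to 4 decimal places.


original_size = n_symbols * orig_bits = 3683 * 16 = 58928 bits
compressed_size = n_symbols * avg_code_len = 3683 * 2.95 = 10864.85 bits
ratio = original_size / compressed_size = 58928 / 10864.85 = 5.4237

Compression ratio = 5.4237


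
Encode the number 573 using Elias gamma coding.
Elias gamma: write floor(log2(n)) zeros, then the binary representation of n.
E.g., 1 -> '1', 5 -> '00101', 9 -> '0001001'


num_bits = floor(log2(573)) + 1 = 10
leading_zeros = num_bits - 1 = 9
binary(573) = 1000111101

Elias gamma(573) = '000000000' + '1000111101' = 0000000001000111101 (19 bits)


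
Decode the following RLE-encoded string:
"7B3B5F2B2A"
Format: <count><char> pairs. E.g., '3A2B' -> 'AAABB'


Expanding each <count><char> pair:
  7B -> 'BBBBBBB'
  3B -> 'BBB'
  5F -> 'FFFFF'
  2B -> 'BB'
  2A -> 'AA'

Decoded = BBBBBBBBBBFFFFFBBAA


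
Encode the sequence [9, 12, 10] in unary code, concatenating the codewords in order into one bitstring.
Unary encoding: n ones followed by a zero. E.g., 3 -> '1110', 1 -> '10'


Encode each number as n ones followed by a terminating 0:
  9 -> 1111111110 (10 bits)
  12 -> 1111111111110 (13 bits)
  10 -> 11111111110 (11 bits)
Total length = 10 + 13 + 11 = 34 bits.

Unary([9, 12, 10]) = 1111111110111111111111011111111110 (34 bits)


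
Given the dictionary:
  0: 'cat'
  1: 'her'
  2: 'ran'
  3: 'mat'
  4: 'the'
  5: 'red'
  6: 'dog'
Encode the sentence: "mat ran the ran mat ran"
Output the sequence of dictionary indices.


Look up each word in the dictionary:
  'mat' -> 3
  'ran' -> 2
  'the' -> 4
  'ran' -> 2
  'mat' -> 3
  'ran' -> 2

Encoded: [3, 2, 4, 2, 3, 2]


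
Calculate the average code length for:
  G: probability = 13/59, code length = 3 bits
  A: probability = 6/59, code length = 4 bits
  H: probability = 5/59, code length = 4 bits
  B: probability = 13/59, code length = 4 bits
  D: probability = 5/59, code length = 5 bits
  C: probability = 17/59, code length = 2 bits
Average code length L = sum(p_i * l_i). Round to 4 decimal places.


Weighted contributions p_i * l_i:
  G: (13/59) * 3 = 39/59
  A: (6/59) * 4 = 24/59
  H: (5/59) * 4 = 20/59
  B: (13/59) * 4 = 52/59
  D: (5/59) * 5 = 25/59
  C: (17/59) * 2 = 34/59
Sum = (39 + 24 + 20 + 52 + 25 + 34)/59 = 194/59

L = 194/59 = 3.2881 bits/symbol


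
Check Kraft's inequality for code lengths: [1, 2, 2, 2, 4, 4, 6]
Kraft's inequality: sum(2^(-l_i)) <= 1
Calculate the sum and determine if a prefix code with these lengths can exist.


Sum = 2^(-1) + 2^(-2) + 2^(-2) + 2^(-2) + 2^(-4) + 2^(-4) + 2^(-6)
    = 0.5 + 0.25 + 0.25 + 0.25 + 0.0625 + 0.0625 + 0.015625
    = 89/64 = 1.390625
Since 1.390625 > 1, Kraft's inequality is NOT satisfied.
A prefix code with these lengths CANNOT exist.

Kraft sum = 1.390625. Not satisfied.


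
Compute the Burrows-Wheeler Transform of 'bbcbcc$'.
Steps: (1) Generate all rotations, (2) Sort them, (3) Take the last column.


Rotations (sorted):
  0: $bbcbcc -> last char: c
  1: bbcbcc$ -> last char: $
  2: bcbcc$b -> last char: b
  3: bcc$bbc -> last char: c
  4: c$bbcbc -> last char: c
  5: cbcc$bb -> last char: b
  6: cc$bbcb -> last char: b


BWT = c$bccbb


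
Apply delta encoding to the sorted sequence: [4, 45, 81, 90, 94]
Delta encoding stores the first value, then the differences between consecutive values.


First value: 4
Deltas:
  45 - 4 = 41
  81 - 45 = 36
  90 - 81 = 9
  94 - 90 = 4


Delta encoded: [4, 41, 36, 9, 4]


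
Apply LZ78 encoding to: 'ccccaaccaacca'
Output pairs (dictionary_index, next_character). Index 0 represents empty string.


LZ78 encoding steps:
Dictionary: {0: ''}
Step 1: w='' (idx 0), next='c' -> output (0, 'c'), add 'c' as idx 1
Step 2: w='c' (idx 1), next='c' -> output (1, 'c'), add 'cc' as idx 2
Step 3: w='c' (idx 1), next='a' -> output (1, 'a'), add 'ca' as idx 3
Step 4: w='' (idx 0), next='a' -> output (0, 'a'), add 'a' as idx 4
Step 5: w='cc' (idx 2), next='a' -> output (2, 'a'), add 'cca' as idx 5
Step 6: w='a' (idx 4), next='c' -> output (4, 'c'), add 'ac' as idx 6
Step 7: w='ca' (idx 3), end of input -> output (3, '')


Encoded: [(0, 'c'), (1, 'c'), (1, 'a'), (0, 'a'), (2, 'a'), (4, 'c'), (3, '')]


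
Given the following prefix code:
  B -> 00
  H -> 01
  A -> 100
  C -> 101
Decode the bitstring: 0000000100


Decoding step by step:
Bits 00 -> B
Bits 00 -> B
Bits 00 -> B
Bits 01 -> H
Bits 00 -> B


Decoded message: BBBHB


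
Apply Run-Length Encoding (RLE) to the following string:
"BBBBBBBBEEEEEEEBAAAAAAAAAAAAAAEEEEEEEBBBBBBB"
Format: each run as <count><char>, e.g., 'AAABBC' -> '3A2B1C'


Scanning runs left to right:
  i=0: run of 'B' x 8 -> '8B'
  i=8: run of 'E' x 7 -> '7E'
  i=15: run of 'B' x 1 -> '1B'
  i=16: run of 'A' x 14 -> '14A'
  i=30: run of 'E' x 7 -> '7E'
  i=37: run of 'B' x 7 -> '7B'

RLE = 8B7E1B14A7E7B


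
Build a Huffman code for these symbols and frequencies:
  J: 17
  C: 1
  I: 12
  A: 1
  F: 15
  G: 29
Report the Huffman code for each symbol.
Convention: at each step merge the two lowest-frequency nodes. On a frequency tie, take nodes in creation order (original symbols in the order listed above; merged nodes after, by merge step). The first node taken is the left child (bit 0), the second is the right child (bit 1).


Huffman tree construction:
Step 1: Merge C(1) + A(1) = 2
Step 2: Merge (C+A)(2) + I(12) = 14
Step 3: Merge ((C+A)+I)(14) + F(15) = 29
Step 4: Merge J(17) + G(29) = 46
Step 5: Merge (((C+A)+I)+F)(29) + (J+G)(46) = 75
Read each symbol's code off the tree from the root (left child = 0, right child = 1).

Codes:
  J: 10 (length 2)
  C: 0000 (length 4)
  I: 001 (length 3)
  A: 0001 (length 4)
  F: 01 (length 2)
  G: 11 (length 2)
Average code length: 166/75 = 2.2133 bits/symbol


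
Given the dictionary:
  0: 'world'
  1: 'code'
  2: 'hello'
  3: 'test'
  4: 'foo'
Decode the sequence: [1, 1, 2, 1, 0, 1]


Look up each index in the dictionary:
  1 -> 'code'
  1 -> 'code'
  2 -> 'hello'
  1 -> 'code'
  0 -> 'world'
  1 -> 'code'

Decoded: "code code hello code world code"


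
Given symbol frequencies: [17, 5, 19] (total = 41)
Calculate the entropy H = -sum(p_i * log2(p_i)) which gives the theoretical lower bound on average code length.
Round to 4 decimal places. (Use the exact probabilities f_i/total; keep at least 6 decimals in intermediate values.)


Per-symbol terms -p_i * log2(p_i) with p_i = f_i/41:
  p = 17/41 = 0.414634: log2(p) = -1.270089, -p*log2(p) = 0.526622
  p = 5/41 = 0.121951: log2(p) = -3.035624, -p*log2(p) = 0.370198
  p = 19/41 = 0.463415: log2(p) = -1.109624, -p*log2(p) = 0.514216
H = 0.526622 + 0.370198 + 0.514216 = 1.411036

H = 1.411 bits/symbol


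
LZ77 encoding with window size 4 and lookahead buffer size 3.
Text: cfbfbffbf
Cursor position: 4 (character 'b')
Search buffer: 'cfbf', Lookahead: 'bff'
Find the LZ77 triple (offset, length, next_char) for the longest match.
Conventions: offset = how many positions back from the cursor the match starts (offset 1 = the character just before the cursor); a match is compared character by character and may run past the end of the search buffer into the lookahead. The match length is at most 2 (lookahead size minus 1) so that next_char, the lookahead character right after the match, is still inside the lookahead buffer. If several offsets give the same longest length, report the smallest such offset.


Try each offset into the search buffer:
  offset=1 (pos 3, char 'f'): match length 0
  offset=2 (pos 2, char 'b'): match length 2
  offset=3 (pos 1, char 'f'): match length 0
  offset=4 (pos 0, char 'c'): match length 0
Longest match has length 2 at offset 2.
next_char = character at position 4 + 2 = 6 -> 'f'

Best match: offset=2, length=2 (matching 'bf' starting at position 2)
LZ77 triple: (2, 2, 'f')


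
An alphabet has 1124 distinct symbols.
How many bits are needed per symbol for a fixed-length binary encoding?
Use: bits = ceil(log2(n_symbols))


log2(1124) = 10.1344
Bracket: 2^10 = 1024 < 1124 <= 2^11 = 2048
So ceil(log2(1124)) = 11

bits = ceil(log2(1124)) = ceil(10.1344) = 11 bits


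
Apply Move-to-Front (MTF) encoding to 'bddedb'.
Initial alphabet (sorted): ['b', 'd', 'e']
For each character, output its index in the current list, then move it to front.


MTF encoding:
'b': index 0 in ['b', 'd', 'e'] -> ['b', 'd', 'e']
'd': index 1 in ['b', 'd', 'e'] -> ['d', 'b', 'e']
'd': index 0 in ['d', 'b', 'e'] -> ['d', 'b', 'e']
'e': index 2 in ['d', 'b', 'e'] -> ['e', 'd', 'b']
'd': index 1 in ['e', 'd', 'b'] -> ['d', 'e', 'b']
'b': index 2 in ['d', 'e', 'b'] -> ['b', 'd', 'e']


Output: [0, 1, 0, 2, 1, 2]


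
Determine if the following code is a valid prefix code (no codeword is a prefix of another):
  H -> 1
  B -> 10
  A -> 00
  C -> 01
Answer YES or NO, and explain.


Checking each pair (does one codeword prefix another?):
  H='1' vs B='10': prefix -- VIOLATION

NO -- this is NOT a valid prefix code. H (1) is a prefix of B (10).


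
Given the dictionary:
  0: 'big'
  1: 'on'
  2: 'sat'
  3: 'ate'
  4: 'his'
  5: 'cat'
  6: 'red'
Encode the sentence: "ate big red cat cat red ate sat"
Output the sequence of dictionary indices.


Look up each word in the dictionary:
  'ate' -> 3
  'big' -> 0
  'red' -> 6
  'cat' -> 5
  'cat' -> 5
  'red' -> 6
  'ate' -> 3
  'sat' -> 2

Encoded: [3, 0, 6, 5, 5, 6, 3, 2]


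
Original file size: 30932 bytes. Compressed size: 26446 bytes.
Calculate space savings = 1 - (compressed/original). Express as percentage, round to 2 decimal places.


ratio = compressed/original = 26446/30932 = 0.854972
savings = 1 - ratio = 1 - 0.854972 = 0.145028
as a percentage: 0.145028 * 100 = 14.5%

Space savings = 1 - 26446/30932 = 14.5%


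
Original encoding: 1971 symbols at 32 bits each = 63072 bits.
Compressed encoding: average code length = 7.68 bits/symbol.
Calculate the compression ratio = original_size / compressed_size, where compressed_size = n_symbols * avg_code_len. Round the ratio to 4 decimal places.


original_size = n_symbols * orig_bits = 1971 * 32 = 63072 bits
compressed_size = n_symbols * avg_code_len = 1971 * 7.68 = 15137.28 bits
ratio = original_size / compressed_size = 63072 / 15137.28 = 4.1667

Compression ratio = 4.1667


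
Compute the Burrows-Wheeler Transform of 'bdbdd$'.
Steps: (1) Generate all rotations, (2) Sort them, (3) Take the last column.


Rotations (sorted):
  0: $bdbdd -> last char: d
  1: bdbdd$ -> last char: $
  2: bdd$bd -> last char: d
  3: d$bdbd -> last char: d
  4: dbdd$b -> last char: b
  5: dd$bdb -> last char: b


BWT = d$ddbb


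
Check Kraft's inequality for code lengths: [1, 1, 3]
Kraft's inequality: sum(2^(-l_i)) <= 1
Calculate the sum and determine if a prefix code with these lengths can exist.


Sum = 2^(-1) + 2^(-1) + 2^(-3)
    = 0.5 + 0.5 + 0.125
    = 9/8 = 1.125
Since 1.125 > 1, Kraft's inequality is NOT satisfied.
A prefix code with these lengths CANNOT exist.

Kraft sum = 1.125. Not satisfied.


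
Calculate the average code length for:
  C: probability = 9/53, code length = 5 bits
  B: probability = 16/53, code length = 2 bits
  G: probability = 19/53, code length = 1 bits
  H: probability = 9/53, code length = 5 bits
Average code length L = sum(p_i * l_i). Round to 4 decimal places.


Weighted contributions p_i * l_i:
  C: (9/53) * 5 = 45/53
  B: (16/53) * 2 = 32/53
  G: (19/53) * 1 = 19/53
  H: (9/53) * 5 = 45/53
Sum = (45 + 32 + 19 + 45)/53 = 141/53

L = 141/53 = 2.6604 bits/symbol


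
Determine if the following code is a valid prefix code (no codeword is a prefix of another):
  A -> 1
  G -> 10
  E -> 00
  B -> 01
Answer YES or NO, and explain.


Checking each pair (does one codeword prefix another?):
  A='1' vs G='10': prefix -- VIOLATION

NO -- this is NOT a valid prefix code. A (1) is a prefix of G (10).


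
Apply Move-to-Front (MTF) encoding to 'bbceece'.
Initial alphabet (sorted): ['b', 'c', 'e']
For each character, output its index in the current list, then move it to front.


MTF encoding:
'b': index 0 in ['b', 'c', 'e'] -> ['b', 'c', 'e']
'b': index 0 in ['b', 'c', 'e'] -> ['b', 'c', 'e']
'c': index 1 in ['b', 'c', 'e'] -> ['c', 'b', 'e']
'e': index 2 in ['c', 'b', 'e'] -> ['e', 'c', 'b']
'e': index 0 in ['e', 'c', 'b'] -> ['e', 'c', 'b']
'c': index 1 in ['e', 'c', 'b'] -> ['c', 'e', 'b']
'e': index 1 in ['c', 'e', 'b'] -> ['e', 'c', 'b']


Output: [0, 0, 1, 2, 0, 1, 1]


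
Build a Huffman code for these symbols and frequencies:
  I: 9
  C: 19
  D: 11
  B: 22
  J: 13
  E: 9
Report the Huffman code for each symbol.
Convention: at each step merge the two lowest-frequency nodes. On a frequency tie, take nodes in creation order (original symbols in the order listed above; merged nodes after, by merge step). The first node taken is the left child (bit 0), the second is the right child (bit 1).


Huffman tree construction:
Step 1: Merge I(9) + E(9) = 18
Step 2: Merge D(11) + J(13) = 24
Step 3: Merge (I+E)(18) + C(19) = 37
Step 4: Merge B(22) + (D+J)(24) = 46
Step 5: Merge ((I+E)+C)(37) + (B+(D+J))(46) = 83
Read each symbol's code off the tree from the root (left child = 0, right child = 1).

Codes:
  I: 000 (length 3)
  C: 01 (length 2)
  D: 110 (length 3)
  B: 10 (length 2)
  J: 111 (length 3)
  E: 001 (length 3)
Average code length: 208/83 = 2.5060 bits/symbol


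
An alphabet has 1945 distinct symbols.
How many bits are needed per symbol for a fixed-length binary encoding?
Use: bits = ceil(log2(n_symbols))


log2(1945) = 10.9256
Bracket: 2^10 = 1024 < 1945 <= 2^11 = 2048
So ceil(log2(1945)) = 11

bits = ceil(log2(1945)) = ceil(10.9256) = 11 bits


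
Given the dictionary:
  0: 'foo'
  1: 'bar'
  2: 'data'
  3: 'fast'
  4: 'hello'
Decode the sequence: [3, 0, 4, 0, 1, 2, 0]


Look up each index in the dictionary:
  3 -> 'fast'
  0 -> 'foo'
  4 -> 'hello'
  0 -> 'foo'
  1 -> 'bar'
  2 -> 'data'
  0 -> 'foo'

Decoded: "fast foo hello foo bar data foo"


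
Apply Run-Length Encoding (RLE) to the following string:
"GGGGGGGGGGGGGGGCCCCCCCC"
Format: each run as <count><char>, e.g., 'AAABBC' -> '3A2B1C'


Scanning runs left to right:
  i=0: run of 'G' x 15 -> '15G'
  i=15: run of 'C' x 8 -> '8C'

RLE = 15G8C


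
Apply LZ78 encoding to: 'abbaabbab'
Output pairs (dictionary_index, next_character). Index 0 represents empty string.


LZ78 encoding steps:
Dictionary: {0: ''}
Step 1: w='' (idx 0), next='a' -> output (0, 'a'), add 'a' as idx 1
Step 2: w='' (idx 0), next='b' -> output (0, 'b'), add 'b' as idx 2
Step 3: w='b' (idx 2), next='a' -> output (2, 'a'), add 'ba' as idx 3
Step 4: w='a' (idx 1), next='b' -> output (1, 'b'), add 'ab' as idx 4
Step 5: w='ba' (idx 3), next='b' -> output (3, 'b'), add 'bab' as idx 5


Encoded: [(0, 'a'), (0, 'b'), (2, 'a'), (1, 'b'), (3, 'b')]


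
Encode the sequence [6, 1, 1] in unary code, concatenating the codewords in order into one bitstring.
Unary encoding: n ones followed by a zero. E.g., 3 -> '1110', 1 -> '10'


Encode each number as n ones followed by a terminating 0:
  6 -> 1111110 (7 bits)
  1 -> 10 (2 bits)
  1 -> 10 (2 bits)
Total length = 7 + 2 + 2 = 11 bits.

Unary([6, 1, 1]) = 11111101010 (11 bits)


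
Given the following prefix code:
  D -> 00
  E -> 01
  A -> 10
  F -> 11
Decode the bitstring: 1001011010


Decoding step by step:
Bits 10 -> A
Bits 01 -> E
Bits 01 -> E
Bits 10 -> A
Bits 10 -> A


Decoded message: AEEAA


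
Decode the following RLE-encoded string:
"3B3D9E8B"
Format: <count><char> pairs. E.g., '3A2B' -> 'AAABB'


Expanding each <count><char> pair:
  3B -> 'BBB'
  3D -> 'DDD'
  9E -> 'EEEEEEEEE'
  8B -> 'BBBBBBBB'

Decoded = BBBDDDEEEEEEEEEBBBBBBBB


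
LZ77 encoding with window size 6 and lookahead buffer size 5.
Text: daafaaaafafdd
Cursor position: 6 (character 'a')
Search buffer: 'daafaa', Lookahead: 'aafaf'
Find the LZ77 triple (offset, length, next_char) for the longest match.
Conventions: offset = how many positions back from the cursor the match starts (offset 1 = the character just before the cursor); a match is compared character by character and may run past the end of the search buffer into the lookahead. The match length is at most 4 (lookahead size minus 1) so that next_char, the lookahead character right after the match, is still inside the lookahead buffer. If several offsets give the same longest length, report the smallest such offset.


Try each offset into the search buffer:
  offset=1 (pos 5, char 'a'): match length 2
  offset=2 (pos 4, char 'a'): match length 2
  offset=3 (pos 3, char 'f'): match length 0
  offset=4 (pos 2, char 'a'): match length 1
  offset=5 (pos 1, char 'a'): match length 4
  offset=6 (pos 0, char 'd'): match length 0
Longest match has length 4 at offset 5.
next_char = character at position 6 + 4 = 10 -> 'f'

Best match: offset=5, length=4 (matching 'aafa' starting at position 1)
LZ77 triple: (5, 4, 'f')


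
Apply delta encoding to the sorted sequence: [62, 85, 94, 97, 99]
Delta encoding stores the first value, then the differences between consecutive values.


First value: 62
Deltas:
  85 - 62 = 23
  94 - 85 = 9
  97 - 94 = 3
  99 - 97 = 2


Delta encoded: [62, 23, 9, 3, 2]


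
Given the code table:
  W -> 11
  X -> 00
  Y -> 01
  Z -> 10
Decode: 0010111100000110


Decoding:
00 -> X
10 -> Z
11 -> W
11 -> W
00 -> X
00 -> X
01 -> Y
10 -> Z


Result: XZWWXXYZ


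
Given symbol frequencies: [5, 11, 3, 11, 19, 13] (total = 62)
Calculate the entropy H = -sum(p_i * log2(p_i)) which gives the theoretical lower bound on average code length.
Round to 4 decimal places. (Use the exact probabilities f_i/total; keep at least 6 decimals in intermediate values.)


Per-symbol terms -p_i * log2(p_i) with p_i = f_i/62:
  p = 5/62 = 0.080645: log2(p) = -3.632268, -p*log2(p) = 0.292925
  p = 11/62 = 0.177419: log2(p) = -2.494765, -p*log2(p) = 0.442620
  p = 3/62 = 0.048387: log2(p) = -4.369234, -p*log2(p) = 0.211415
  p = 11/62 = 0.177419: log2(p) = -2.494765, -p*log2(p) = 0.442620
  p = 19/62 = 0.306452: log2(p) = -1.706269, -p*log2(p) = 0.522889
  p = 13/62 = 0.209677: log2(p) = -2.253757, -p*log2(p) = 0.472562
H = 0.292925 + 0.442620 + 0.211415 + 0.442620 + 0.522889 + 0.472562 = 2.385031

H = 2.385 bits/symbol


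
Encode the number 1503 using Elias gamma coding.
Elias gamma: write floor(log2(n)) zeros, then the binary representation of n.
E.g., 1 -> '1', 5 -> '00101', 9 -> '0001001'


num_bits = floor(log2(1503)) + 1 = 11
leading_zeros = num_bits - 1 = 10
binary(1503) = 10111011111

Elias gamma(1503) = '0000000000' + '10111011111' = 000000000010111011111 (21 bits)


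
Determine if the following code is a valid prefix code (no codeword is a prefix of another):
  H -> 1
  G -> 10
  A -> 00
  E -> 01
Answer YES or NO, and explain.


Checking each pair (does one codeword prefix another?):
  H='1' vs G='10': prefix -- VIOLATION

NO -- this is NOT a valid prefix code. H (1) is a prefix of G (10).


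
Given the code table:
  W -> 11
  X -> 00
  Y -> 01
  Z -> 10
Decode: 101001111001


Decoding:
10 -> Z
10 -> Z
01 -> Y
11 -> W
10 -> Z
01 -> Y


Result: ZZYWZY


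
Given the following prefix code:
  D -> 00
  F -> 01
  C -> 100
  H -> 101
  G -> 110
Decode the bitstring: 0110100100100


Decoding step by step:
Bits 01 -> F
Bits 101 -> H
Bits 00 -> D
Bits 100 -> C
Bits 100 -> C


Decoded message: FHDCC


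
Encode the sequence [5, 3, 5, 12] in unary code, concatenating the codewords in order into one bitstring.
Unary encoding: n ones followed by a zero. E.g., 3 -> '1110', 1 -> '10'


Encode each number as n ones followed by a terminating 0:
  5 -> 111110 (6 bits)
  3 -> 1110 (4 bits)
  5 -> 111110 (6 bits)
  12 -> 1111111111110 (13 bits)
Total length = 6 + 4 + 6 + 13 = 29 bits.

Unary([5, 3, 5, 12]) = 11111011101111101111111111110 (29 bits)


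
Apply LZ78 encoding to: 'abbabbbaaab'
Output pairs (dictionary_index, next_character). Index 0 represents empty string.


LZ78 encoding steps:
Dictionary: {0: ''}
Step 1: w='' (idx 0), next='a' -> output (0, 'a'), add 'a' as idx 1
Step 2: w='' (idx 0), next='b' -> output (0, 'b'), add 'b' as idx 2
Step 3: w='b' (idx 2), next='a' -> output (2, 'a'), add 'ba' as idx 3
Step 4: w='b' (idx 2), next='b' -> output (2, 'b'), add 'bb' as idx 4
Step 5: w='ba' (idx 3), next='a' -> output (3, 'a'), add 'baa' as idx 5
Step 6: w='a' (idx 1), next='b' -> output (1, 'b'), add 'ab' as idx 6


Encoded: [(0, 'a'), (0, 'b'), (2, 'a'), (2, 'b'), (3, 'a'), (1, 'b')]


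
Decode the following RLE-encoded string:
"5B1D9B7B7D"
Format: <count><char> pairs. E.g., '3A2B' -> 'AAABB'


Expanding each <count><char> pair:
  5B -> 'BBBBB'
  1D -> 'D'
  9B -> 'BBBBBBBBB'
  7B -> 'BBBBBBB'
  7D -> 'DDDDDDD'

Decoded = BBBBBDBBBBBBBBBBBBBBBBDDDDDDD


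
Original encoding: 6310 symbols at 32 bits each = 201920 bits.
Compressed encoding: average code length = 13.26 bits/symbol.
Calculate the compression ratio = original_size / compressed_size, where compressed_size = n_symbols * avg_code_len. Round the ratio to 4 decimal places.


original_size = n_symbols * orig_bits = 6310 * 32 = 201920 bits
compressed_size = n_symbols * avg_code_len = 6310 * 13.26 = 83670.6 bits
ratio = original_size / compressed_size = 201920 / 83670.6 = 2.4133

Compression ratio = 2.4133


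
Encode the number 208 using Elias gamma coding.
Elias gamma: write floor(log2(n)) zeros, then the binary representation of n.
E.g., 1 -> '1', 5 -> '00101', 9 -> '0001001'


num_bits = floor(log2(208)) + 1 = 8
leading_zeros = num_bits - 1 = 7
binary(208) = 11010000

Elias gamma(208) = '0000000' + '11010000' = 000000011010000 (15 bits)


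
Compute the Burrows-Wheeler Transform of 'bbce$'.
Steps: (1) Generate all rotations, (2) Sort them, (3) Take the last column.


Rotations (sorted):
  0: $bbce -> last char: e
  1: bbce$ -> last char: $
  2: bce$b -> last char: b
  3: ce$bb -> last char: b
  4: e$bbc -> last char: c


BWT = e$bbc
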